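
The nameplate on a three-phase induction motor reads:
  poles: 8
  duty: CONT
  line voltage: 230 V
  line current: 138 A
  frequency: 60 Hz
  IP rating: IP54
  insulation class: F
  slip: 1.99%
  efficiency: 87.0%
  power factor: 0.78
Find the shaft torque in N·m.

404 N·m

P_in = √3·V·I·cosφ = 1.732 × 230 × 138 × 0.78 = 42879 W
P_out = η·P_in = 0.87 × 42879 = 37305 W
n_s = 120×60/8 = 900 rpm; n = 900×(1−0.0199) = 882 rpm
ω = 2π×882/60 = 92.36 rad/s
τ = P_out/ω = 37305/92.36 = 404 N·m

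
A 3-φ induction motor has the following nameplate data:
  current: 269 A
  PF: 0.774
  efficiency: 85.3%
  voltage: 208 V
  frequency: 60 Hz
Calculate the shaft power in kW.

P_in = √3·V·I·cosφ = 1.732 × 208 × 269 × 0.774 = 75007 W
P_out = η·P_in = 0.853 × 75007 = 63981 W

64 kW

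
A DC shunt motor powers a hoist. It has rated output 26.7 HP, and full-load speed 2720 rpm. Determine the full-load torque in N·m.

69.9 N·m

P_out = 26.7 × 746 = 19918 W
ω = 2π × 2720/60 = 284.8 rad/s
τ = P_out/ω = 19918/284.8 = 69.9 N·m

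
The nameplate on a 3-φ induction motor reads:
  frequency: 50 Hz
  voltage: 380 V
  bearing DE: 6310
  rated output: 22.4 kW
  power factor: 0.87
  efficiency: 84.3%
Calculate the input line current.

46.4 A

P_out = 22.4 kW = 22400 W
P_in = P_out / η = 22400 / 0.843 = 26572 W
I_L = P_in / (√3·V_L·cosφ) = 26572 / (1.732 × 380 × 0.87) = 46.4 A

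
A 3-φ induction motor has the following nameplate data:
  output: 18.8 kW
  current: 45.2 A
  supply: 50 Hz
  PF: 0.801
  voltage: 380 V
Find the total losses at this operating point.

5.03 kW

P_in = √3·V·I·cosφ = 1.732×380×45.2×0.801 = 23829 W
P_out = 18800 W
Losses = P_in − P_out = 23829 − 18800 = 5029 W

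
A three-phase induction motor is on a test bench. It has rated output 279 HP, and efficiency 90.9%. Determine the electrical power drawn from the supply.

P_out = 279 × 746 = 208134 W
P_in = P_out/η = 208134/0.909 = 228970 W = 229 kW

229 kW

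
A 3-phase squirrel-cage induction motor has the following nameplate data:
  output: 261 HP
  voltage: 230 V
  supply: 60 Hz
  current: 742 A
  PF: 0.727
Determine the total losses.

P_in = √3·V·I·cosφ = 1.732×230×742×0.727 = 214889 W
P_out = 261×746 = 194706 W
Losses = P_in − P_out = 214889 − 194706 = 20183 W

20.2 kW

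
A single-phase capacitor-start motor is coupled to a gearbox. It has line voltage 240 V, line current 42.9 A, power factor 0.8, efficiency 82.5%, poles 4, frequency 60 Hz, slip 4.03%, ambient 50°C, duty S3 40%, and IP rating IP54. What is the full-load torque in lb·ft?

27.7 lb·ft

P_in = V·I·cosφ = 240 × 42.9 × 0.8 = 8237 W
P_out = η·P_in = 0.825 × 8237 = 6796 W
n_s = 120×60/4 = 1800 rpm; n = 1800×(1−0.0403) = 1727 rpm
ω = 2π×1727/60 = 180.9 rad/s
τ = P_out/ω = 6796/180.9 = 37.57 N·m
In lb·ft: 37.57/1.356 = 27.7 lb·ft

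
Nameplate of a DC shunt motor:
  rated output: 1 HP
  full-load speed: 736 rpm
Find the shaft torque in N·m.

P_out = 1 × 746 = 746 W
ω = 2π × 736/60 = 77.07 rad/s
τ = P_out/ω = 746/77.07 = 9.68 N·m

9.68 N·m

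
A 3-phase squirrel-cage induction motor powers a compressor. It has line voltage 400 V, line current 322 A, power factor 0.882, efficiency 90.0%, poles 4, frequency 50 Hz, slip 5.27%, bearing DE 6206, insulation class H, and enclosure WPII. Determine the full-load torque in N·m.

P_in = √3·V·I·cosφ = 1.732 × 400 × 322 × 0.882 = 196758 W
P_out = η·P_in = 0.9 × 196758 = 177082 W
n_s = 120×50/4 = 1500 rpm; n = 1500×(1−0.0527) = 1421 rpm
ω = 2π×1421/60 = 148.8 rad/s
τ = P_out/ω = 177082/148.8 = 1190 N·m

1190 N·m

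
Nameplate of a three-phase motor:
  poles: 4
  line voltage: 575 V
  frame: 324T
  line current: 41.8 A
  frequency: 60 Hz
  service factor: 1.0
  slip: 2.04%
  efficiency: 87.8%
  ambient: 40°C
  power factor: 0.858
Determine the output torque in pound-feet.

125 lb·ft

P_in = √3·V·I·cosφ = 1.732 × 575 × 41.8 × 0.858 = 35717 W
P_out = η·P_in = 0.878 × 35717 = 31360 W
n_s = 120×60/4 = 1800 rpm; n = 1800×(1−0.0204) = 1763 rpm
ω = 2π×1763/60 = 184.6 rad/s
τ = P_out/ω = 31360/184.6 = 169.9 N·m
In lb·ft: 169.9/1.356 = 125 lb·ft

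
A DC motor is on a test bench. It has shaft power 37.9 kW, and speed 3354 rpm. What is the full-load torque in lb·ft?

ω = 2π × 3354/60 = 351.2 rad/s
τ = P/ω = 37900/351.2 = 107.9 N·m
In lb·ft: 107.9/1.356 = 79.6 lb·ft

79.6 lb·ft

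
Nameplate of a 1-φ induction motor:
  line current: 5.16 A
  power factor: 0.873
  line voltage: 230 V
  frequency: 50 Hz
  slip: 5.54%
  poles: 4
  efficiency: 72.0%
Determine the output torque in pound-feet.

P_in = V·I·cosφ = 230 × 5.16 × 0.873 = 1036 W
P_out = η·P_in = 0.72 × 1036 = 746 W
n_s = 120×50/4 = 1500 rpm; n = 1500×(1−0.0554) = 1417 rpm
ω = 2π×1417/60 = 148.4 rad/s
τ = P_out/ω = 746/148.4 = 5.027 N·m
In lb·ft: 5.027/1.356 = 3.71 lb·ft

3.71 lb·ft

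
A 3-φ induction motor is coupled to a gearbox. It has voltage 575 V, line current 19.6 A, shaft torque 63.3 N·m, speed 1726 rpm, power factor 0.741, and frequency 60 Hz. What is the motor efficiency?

79.1 %

ω = 2π × 1726/60 = 180.7 rad/s; P_out = τω = 63.3 × 180.7 = 11438 W
P_in = √3·V_L·I_L·cosφ = 1.732 × 575 × 19.6 × 0.741 = 14464 W
η = P_out / P_in = 11438 / 14464 = 0.791 = 79.1%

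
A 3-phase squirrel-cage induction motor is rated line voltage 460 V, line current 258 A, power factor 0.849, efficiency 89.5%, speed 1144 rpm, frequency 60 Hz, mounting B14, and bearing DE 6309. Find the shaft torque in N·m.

1300 N·m

P_in = √3·V·I·cosφ = 1.732 × 460 × 258 × 0.849 = 174515 W
P_out = η·P_in = 0.895 × 174515 = 156191 W
n = 1144 rpm
ω = 2π×1144/60 = 119.8 rad/s
τ = P_out/ω = 156191/119.8 = 1300 N·m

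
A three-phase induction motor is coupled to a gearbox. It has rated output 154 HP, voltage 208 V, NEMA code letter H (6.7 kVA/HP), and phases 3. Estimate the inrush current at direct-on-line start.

S_LR = 6.7 × 154 = 1031.8 kVA
I_LR = S_LR/(√3·V_L) = 1031800/(1.732×208) = 2860 A

2860 A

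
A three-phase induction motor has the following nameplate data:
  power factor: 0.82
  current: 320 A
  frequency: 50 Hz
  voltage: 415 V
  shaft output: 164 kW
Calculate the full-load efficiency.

87.0 %

P_out = 164 kW = 164000 W
P_in = √3·V_L·I_L·cosφ = 1.732 × 415 × 320 × 0.82 = 188608 W
η = P_out / P_in = 164000 / 188608 = 0.870 = 87.0%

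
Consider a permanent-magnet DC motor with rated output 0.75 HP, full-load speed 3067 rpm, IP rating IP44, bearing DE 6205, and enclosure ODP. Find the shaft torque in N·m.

1.74 N·m

P_out = 0.75 × 746 = 560 W
ω = 2π × 3067/60 = 321.2 rad/s
τ = P_out/ω = 560/321.2 = 1.74 N·m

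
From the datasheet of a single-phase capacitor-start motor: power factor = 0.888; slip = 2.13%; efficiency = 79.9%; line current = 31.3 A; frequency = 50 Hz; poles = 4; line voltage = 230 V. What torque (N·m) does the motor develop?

33.2 N·m

P_in = V·I·cosφ = 230 × 31.3 × 0.888 = 6393 W
P_out = η·P_in = 0.799 × 6393 = 5108 W
n_s = 120×50/4 = 1500 rpm; n = 1500×(1−0.0213) = 1468 rpm
ω = 2π×1468/60 = 153.7 rad/s
τ = P_out/ω = 5108/153.7 = 33.2 N·m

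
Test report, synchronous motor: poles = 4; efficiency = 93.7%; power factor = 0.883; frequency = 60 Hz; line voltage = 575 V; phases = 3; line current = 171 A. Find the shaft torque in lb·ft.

P_in = √3·V·I·cosφ = 1.732 × 575 × 171 × 0.883 = 150374 W
P_out = η·P_in = 0.937 × 150374 = 140900 W
n = n_s = 120×60/4 = 1800 rpm (synchronous)
ω = 2π×1800/60 = 188.5 rad/s
τ = P_out/ω = 140900/188.5 = 747.5 N·m
In lb·ft: 747.5/1.356 = 551 lb·ft

551 lb·ft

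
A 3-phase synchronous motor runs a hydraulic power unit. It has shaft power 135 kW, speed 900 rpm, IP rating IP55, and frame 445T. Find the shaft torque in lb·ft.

ω = 2π × 900/60 = 94.25 rad/s
τ = P/ω = 135000/94.25 = 1432 N·m
In lb·ft: 1432/1.356 = 1060 lb·ft

1060 lb·ft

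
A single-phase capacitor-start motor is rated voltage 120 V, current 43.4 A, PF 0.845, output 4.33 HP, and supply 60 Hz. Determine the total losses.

P_in = V·I·cosφ = 120×43.4×0.845 = 4401 W
P_out = 4.33×746 = 3230 W
Losses = P_in − P_out = 4401 − 3230 = 1171 W

1.17 kW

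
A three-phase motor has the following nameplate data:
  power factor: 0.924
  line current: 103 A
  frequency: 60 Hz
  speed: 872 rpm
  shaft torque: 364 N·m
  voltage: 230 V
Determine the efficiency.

ω = 2π × 872/60 = 91.32 rad/s; P_out = τω = 364 × 91.32 = 33240 W
P_in = √3·V_L·I_L·cosφ = 1.732 × 230 × 103 × 0.924 = 37913 W
η = P_out / P_in = 33240 / 37913 = 0.877 = 87.7%

87.7 %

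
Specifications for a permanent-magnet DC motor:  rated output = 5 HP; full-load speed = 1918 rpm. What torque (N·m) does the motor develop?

P_out = 5 × 746 = 3730 W
ω = 2π × 1918/60 = 200.9 rad/s
τ = P_out/ω = 3730/200.9 = 18.6 N·m

18.6 N·m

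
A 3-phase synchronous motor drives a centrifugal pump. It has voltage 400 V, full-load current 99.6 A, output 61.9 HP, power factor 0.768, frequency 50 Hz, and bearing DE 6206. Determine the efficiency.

87.1 %

P_out = 61.9 × 746 = 46177 W
P_in = √3·V_L·I_L·cosφ = 1.732 × 400 × 99.6 × 0.768 = 52994 W
η = P_out / P_in = 46177 / 52994 = 0.871 = 87.1%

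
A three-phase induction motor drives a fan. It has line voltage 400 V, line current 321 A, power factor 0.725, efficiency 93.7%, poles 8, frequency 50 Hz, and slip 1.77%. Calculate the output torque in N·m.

1960 N·m

P_in = √3·V·I·cosφ = 1.732 × 400 × 321 × 0.725 = 161232 W
P_out = η·P_in = 0.937 × 161232 = 151074 W
n_s = 120×50/8 = 750 rpm; n = 750×(1−0.0177) = 737 rpm
ω = 2π×737/60 = 77.18 rad/s
τ = P_out/ω = 151074/77.18 = 1960 N·m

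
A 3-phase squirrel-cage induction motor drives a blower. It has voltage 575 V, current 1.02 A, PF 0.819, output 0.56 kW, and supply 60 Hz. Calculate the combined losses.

P_in = √3·V·I·cosφ = 1.732×575×1.02×0.819 = 832 W
P_out = 560 W
Losses = P_in − P_out = 832 − 560 = 272 W

272 W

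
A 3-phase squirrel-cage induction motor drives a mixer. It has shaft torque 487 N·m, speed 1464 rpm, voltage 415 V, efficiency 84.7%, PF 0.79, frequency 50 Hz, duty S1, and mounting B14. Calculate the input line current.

ω = 2π×1464/60 = 153.3 rad/s; P_out = τω = 487 × 153.3 = 74657 W
P_in = P_out / η = 74657 / 0.847 = 88143 W
I_L = P_in / (√3·V_L·cosφ) = 88143 / (1.732 × 415 × 0.79) = 155 A

155 A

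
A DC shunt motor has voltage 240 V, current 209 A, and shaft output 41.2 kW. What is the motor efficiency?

P_out = 41.2 kW = 41200 W
P_in = V·I = 240 × 209 = 50160 W
η = P_out / P_in = 41200 / 50160 = 0.821 = 82.1%

82.1 %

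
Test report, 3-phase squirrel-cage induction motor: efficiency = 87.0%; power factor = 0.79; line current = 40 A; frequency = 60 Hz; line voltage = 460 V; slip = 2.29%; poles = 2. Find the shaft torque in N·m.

P_in = √3·V·I·cosφ = 1.732 × 460 × 40 × 0.79 = 25176 W
P_out = η·P_in = 0.87 × 25176 = 21903 W
n_s = 120×60/2 = 3600 rpm; n = 3600×(1−0.0229) = 3518 rpm
ω = 2π×3518/60 = 368.4 rad/s
τ = P_out/ω = 21903/368.4 = 59.5 N·m

59.5 N·m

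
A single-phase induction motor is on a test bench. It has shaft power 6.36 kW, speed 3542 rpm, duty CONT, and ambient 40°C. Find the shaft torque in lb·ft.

ω = 2π × 3542/60 = 370.9 rad/s
τ = P/ω = 6360/370.9 = 17.15 N·m
In lb·ft: 17.15/1.356 = 12.6 lb·ft

12.6 lb·ft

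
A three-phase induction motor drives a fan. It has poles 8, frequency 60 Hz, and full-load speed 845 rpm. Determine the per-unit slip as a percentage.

6.11 %

n_s = 120f/p = 120×60/8 = 900 rpm
s = (n_s − n)/n_s = (900 − 845)/900 = 0.0611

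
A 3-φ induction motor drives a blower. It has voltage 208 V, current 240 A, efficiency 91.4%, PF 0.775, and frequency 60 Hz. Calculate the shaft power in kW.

61.2 kW

P_in = √3·V·I·cosφ = 1.732 × 208 × 240 × 0.775 = 67008 W
P_out = η·P_in = 0.914 × 67008 = 61245 W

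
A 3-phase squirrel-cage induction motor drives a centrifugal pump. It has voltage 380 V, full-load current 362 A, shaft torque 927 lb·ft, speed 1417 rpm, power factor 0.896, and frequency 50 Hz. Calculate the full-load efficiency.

τ = 927 lb·ft × 1.356 = 1257 N·m
ω = 2π × 1417/60 = 148.4 rad/s; P_out = τω = 1257 × 148.4 = 186539 W
P_in = √3·V_L·I_L·cosφ = 1.732 × 380 × 362 × 0.896 = 213476 W
η = P_out / P_in = 186539 / 213476 = 0.874 = 87.4%

87.4 %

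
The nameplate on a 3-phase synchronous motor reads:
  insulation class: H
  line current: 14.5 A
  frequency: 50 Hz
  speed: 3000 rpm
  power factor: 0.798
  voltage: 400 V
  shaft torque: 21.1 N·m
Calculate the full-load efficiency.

ω = 2π × 3000/60 = 314.2 rad/s; P_out = τω = 21.1 × 314.2 = 6630 W
P_in = √3·V_L·I_L·cosφ = 1.732 × 400 × 14.5 × 0.798 = 8016 W
η = P_out / P_in = 6630 / 8016 = 0.827 = 82.7%

82.7 %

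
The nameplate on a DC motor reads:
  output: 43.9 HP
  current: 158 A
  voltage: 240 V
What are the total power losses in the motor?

5.17 kW

P_in = V·I = 240×158 = 37920 W
P_out = 43.9×746 = 32749 W
Losses = P_in − P_out = 37920 − 32749 = 5171 W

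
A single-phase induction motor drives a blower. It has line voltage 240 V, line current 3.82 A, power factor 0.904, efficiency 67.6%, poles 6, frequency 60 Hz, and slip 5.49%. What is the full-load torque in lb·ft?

3.48 lb·ft

P_in = V·I·cosφ = 240 × 3.82 × 0.904 = 829 W
P_out = η·P_in = 0.676 × 829 = 560 W
n_s = 120×60/6 = 1200 rpm; n = 1200×(1−0.0549) = 1134 rpm
ω = 2π×1134/60 = 118.8 rad/s
τ = P_out/ω = 560/118.8 = 4.714 N·m
In lb·ft: 4.714/1.356 = 3.48 lb·ft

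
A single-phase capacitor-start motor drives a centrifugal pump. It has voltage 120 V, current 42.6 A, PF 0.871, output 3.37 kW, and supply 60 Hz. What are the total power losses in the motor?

1080 W

P_in = V·I·cosφ = 120×42.6×0.871 = 4453 W
P_out = 3370 W
Losses = P_in − P_out = 4453 − 3370 = 1083 W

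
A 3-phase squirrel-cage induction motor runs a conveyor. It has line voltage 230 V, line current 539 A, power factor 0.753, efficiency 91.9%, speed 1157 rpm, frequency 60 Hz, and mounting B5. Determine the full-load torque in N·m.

P_in = √3·V·I·cosφ = 1.732 × 230 × 539 × 0.753 = 161681 W
P_out = η·P_in = 0.919 × 161681 = 148585 W
n = 1157 rpm
ω = 2π×1157/60 = 121.2 rad/s
τ = P_out/ω = 148585/121.2 = 1230 N·m

1230 N·m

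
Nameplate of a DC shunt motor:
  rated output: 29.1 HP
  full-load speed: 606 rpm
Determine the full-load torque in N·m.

342 N·m

P_out = 29.1 × 746 = 21709 W
ω = 2π × 606/60 = 63.46 rad/s
τ = P_out/ω = 21709/63.46 = 342 N·m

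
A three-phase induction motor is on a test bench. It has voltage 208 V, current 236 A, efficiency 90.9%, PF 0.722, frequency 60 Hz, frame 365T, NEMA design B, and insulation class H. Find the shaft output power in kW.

55.8 kW

P_in = √3·V·I·cosφ = 1.732 × 208 × 236 × 0.722 = 61385 W
P_out = η·P_in = 0.909 × 61385 = 55799 W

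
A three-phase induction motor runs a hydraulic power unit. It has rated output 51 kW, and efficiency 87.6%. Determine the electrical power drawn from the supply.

58.2 kW

P_out = 51000 W
P_in = P_out/η = 51000/0.876 = 58219 W = 58.2 kW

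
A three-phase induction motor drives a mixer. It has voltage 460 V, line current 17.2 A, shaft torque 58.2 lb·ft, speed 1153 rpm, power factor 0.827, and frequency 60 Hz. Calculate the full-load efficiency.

τ = 58.2 lb·ft × 1.356 = 78.92 N·m
ω = 2π × 1153/60 = 120.7 rad/s; P_out = τω = 78.92 × 120.7 = 9526 W
P_in = √3·V_L·I_L·cosφ = 1.732 × 460 × 17.2 × 0.827 = 11333 W
η = P_out / P_in = 9526 / 11333 = 0.841 = 84.1%

84.1 %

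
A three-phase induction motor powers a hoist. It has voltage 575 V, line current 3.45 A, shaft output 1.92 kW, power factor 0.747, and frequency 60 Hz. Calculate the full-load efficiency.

P_out = 1.92 kW = 1920 W
P_in = √3·V_L·I_L·cosφ = 1.732 × 575 × 3.45 × 0.747 = 2567 W
η = P_out / P_in = 1920 / 2567 = 0.748 = 74.8%

74.8 %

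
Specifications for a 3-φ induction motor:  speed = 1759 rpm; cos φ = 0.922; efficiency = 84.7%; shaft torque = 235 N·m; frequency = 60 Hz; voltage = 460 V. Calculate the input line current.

69.6 A

ω = 2π×1759/60 = 184.2 rad/s; P_out = τω = 235 × 184.2 = 43287 W
P_in = P_out / η = 43287 / 0.847 = 51106 W
I_L = P_in / (√3·V_L·cosφ) = 51106 / (1.732 × 460 × 0.922) = 69.6 A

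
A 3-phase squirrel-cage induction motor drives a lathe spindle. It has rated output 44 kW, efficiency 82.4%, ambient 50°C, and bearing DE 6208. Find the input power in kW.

53.4 kW

P_out = 44000 W
P_in = P_out/η = 44000/0.824 = 53398 W = 53.4 kW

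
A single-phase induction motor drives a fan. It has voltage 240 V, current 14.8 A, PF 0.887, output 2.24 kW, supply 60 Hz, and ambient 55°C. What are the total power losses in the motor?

911 W

P_in = V·I·cosφ = 240×14.8×0.887 = 3151 W
P_out = 2240 W
Losses = P_in − P_out = 3151 − 2240 = 911 W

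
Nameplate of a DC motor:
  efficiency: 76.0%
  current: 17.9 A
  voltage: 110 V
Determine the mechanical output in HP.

P_in = V·I = 110 × 17.9 = 1969 W
P_out = η·P_in = 0.76 × 1969 = 1496 W
= 1496/746 = 2.01 HP

2.01 HP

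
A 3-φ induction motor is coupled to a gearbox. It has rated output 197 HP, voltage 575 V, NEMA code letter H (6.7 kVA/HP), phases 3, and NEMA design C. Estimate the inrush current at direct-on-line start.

1330 A

S_LR = 6.7 × 197 = 1319.9 kVA
I_LR = S_LR/(√3·V_L) = 1319900/(1.732×575) = 1330 A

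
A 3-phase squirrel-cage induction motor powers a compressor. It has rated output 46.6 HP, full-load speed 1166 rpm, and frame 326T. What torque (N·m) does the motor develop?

285 N·m

P_out = 46.6 × 746 = 34764 W
ω = 2π × 1166/60 = 122.1 rad/s
τ = P_out/ω = 34764/122.1 = 285 N·m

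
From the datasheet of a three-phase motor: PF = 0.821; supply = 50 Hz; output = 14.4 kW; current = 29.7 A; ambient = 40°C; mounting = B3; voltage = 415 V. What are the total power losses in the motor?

P_in = √3·V·I·cosφ = 1.732×415×29.7×0.821 = 17527 W
P_out = 14400 W
Losses = P_in − P_out = 17527 − 14400 = 3127 W

3130 W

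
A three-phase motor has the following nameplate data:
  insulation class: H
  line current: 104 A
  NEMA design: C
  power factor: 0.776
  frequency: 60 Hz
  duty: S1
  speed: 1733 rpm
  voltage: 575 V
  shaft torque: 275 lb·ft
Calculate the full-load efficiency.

84.2 %

τ = 275 lb·ft × 1.356 = 372.9 N·m
ω = 2π × 1733/60 = 181.5 rad/s; P_out = τω = 372.9 × 181.5 = 67681 W
P_in = √3·V_L·I_L·cosφ = 1.732 × 575 × 104 × 0.776 = 80373 W
η = P_out / P_in = 67681 / 80373 = 0.842 = 84.2%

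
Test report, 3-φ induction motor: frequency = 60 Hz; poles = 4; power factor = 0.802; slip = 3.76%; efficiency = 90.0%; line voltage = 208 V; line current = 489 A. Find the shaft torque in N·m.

P_in = √3·V·I·cosφ = 1.732 × 208 × 489 × 0.802 = 141284 W
P_out = η·P_in = 0.9 × 141284 = 127156 W
n_s = 120×60/4 = 1800 rpm; n = 1800×(1−0.0376) = 1732 rpm
ω = 2π×1732/60 = 181.4 rad/s
τ = P_out/ω = 127156/181.4 = 701 N·m

701 N·m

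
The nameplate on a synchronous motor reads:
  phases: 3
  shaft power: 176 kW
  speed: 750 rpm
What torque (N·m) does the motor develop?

ω = 2π × 750/60 = 78.54 rad/s
τ = P/ω = 176000/78.54 = 2240 N·m

2240 N·m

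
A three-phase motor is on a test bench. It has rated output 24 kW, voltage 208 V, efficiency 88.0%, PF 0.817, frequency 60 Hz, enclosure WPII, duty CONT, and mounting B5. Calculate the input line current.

92.7 A

P_out = 24 kW = 24000 W
P_in = P_out / η = 24000 / 0.880 = 27273 W
I_L = P_in / (√3·V_L·cosφ) = 27273 / (1.732 × 208 × 0.817) = 92.7 A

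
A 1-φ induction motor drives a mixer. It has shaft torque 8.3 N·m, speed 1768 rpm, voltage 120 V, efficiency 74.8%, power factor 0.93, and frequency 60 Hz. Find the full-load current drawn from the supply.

ω = 2π×1768/60 = 185.1 rad/s; P_out = τω = 8.3 × 185.1 = 1536 W
P_in = P_out / η = 1536 / 0.748 = 2053 W
I = P_in / (V·cosφ) = 2053 / (120 × 0.93) = 18.4 A

18.4 A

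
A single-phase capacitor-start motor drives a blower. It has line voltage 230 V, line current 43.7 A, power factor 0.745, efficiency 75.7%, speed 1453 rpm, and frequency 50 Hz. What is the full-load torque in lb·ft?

27.5 lb·ft

P_in = V·I·cosφ = 230 × 43.7 × 0.745 = 7488 W
P_out = η·P_in = 0.757 × 7488 = 5668 W
n = 1453 rpm
ω = 2π×1453/60 = 152.2 rad/s
τ = P_out/ω = 5668/152.2 = 37.24 N·m
In lb·ft: 37.24/1.356 = 27.5 lb·ft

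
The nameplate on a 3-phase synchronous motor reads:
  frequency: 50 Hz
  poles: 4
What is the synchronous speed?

1500 rpm

n_s = 120f/p = 120×50/4 = 1500 rpm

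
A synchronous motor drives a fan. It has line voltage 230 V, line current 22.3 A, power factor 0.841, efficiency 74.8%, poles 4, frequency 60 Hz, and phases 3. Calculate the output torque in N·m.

P_in = √3·V·I·cosφ = 1.732 × 230 × 22.3 × 0.841 = 7471 W
P_out = η·P_in = 0.748 × 7471 = 5588 W
n = n_s = 120×60/4 = 1800 rpm (synchronous)
ω = 2π×1800/60 = 188.5 rad/s
τ = P_out/ω = 5588/188.5 = 29.6 N·m

29.6 N·m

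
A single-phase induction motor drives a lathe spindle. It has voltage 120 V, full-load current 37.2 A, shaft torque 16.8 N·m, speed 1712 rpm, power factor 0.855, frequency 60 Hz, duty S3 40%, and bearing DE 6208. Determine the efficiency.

78.9 %

ω = 2π × 1712/60 = 179.3 rad/s; P_out = τω = 16.8 × 179.3 = 3012 W
P_in = V·I·cosφ = 120 × 37.2 × 0.855 = 3817 W
η = P_out / P_in = 3012 / 3817 = 0.789 = 78.9%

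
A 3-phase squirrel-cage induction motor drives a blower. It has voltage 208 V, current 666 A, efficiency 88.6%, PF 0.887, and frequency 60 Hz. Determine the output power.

189 kW

P_in = √3·V·I·cosφ = 1.732 × 208 × 666 × 0.887 = 212818 W
P_out = η·P_in = 0.886 × 212818 = 188557 W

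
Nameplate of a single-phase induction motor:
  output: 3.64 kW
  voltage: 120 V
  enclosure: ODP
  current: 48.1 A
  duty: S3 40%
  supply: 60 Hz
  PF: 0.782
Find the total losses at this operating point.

P_in = V·I·cosφ = 120×48.1×0.782 = 4514 W
P_out = 3640 W
Losses = P_in − P_out = 4514 − 3640 = 874 W

874 W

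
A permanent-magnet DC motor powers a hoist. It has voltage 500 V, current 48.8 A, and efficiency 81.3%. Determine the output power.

P_in = V·I = 500 × 48.8 = 24400 W
P_out = η·P_in = 0.813 × 24400 = 19837 W

19.8 kW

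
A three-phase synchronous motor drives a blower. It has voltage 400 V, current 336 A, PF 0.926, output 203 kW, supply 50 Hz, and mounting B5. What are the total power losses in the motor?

P_in = √3·V·I·cosφ = 1.732×400×336×0.926 = 215555 W
P_out = 203000 W
Losses = P_in − P_out = 215555 − 203000 = 12555 W

12600 W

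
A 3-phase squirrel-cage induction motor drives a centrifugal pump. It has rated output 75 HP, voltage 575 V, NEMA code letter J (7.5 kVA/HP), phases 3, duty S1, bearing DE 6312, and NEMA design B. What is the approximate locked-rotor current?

S_LR = 7.5 × 75 = 562.5 kVA
I_LR = S_LR/(√3·V_L) = 562500/(1.732×575) = 565 A

565 A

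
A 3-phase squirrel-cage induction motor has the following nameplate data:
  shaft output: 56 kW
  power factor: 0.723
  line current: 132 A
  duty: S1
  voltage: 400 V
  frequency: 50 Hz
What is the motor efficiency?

84.7 %

P_out = 56 kW = 56000 W
P_in = √3·V_L·I_L·cosφ = 1.732 × 400 × 132 × 0.723 = 66118 W
η = P_out / P_in = 56000 / 66118 = 0.847 = 84.7%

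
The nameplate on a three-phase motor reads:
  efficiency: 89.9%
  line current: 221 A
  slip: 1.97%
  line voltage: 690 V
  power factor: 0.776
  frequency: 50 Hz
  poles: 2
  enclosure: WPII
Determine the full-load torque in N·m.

598 N·m

P_in = √3·V·I·cosφ = 1.732 × 690 × 221 × 0.776 = 204951 W
P_out = η·P_in = 0.899 × 204951 = 184251 W
n_s = 120×50/2 = 3000 rpm; n = 3000×(1−0.0197) = 2941 rpm
ω = 2π×2941/60 = 308 rad/s
τ = P_out/ω = 184251/308 = 598 N·m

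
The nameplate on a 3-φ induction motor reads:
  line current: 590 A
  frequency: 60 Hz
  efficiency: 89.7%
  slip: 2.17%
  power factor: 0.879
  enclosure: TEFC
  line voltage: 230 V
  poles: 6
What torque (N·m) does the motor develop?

P_in = √3·V·I·cosφ = 1.732 × 230 × 590 × 0.879 = 206593 W
P_out = η·P_in = 0.897 × 206593 = 185314 W
n_s = 120×60/6 = 1200 rpm; n = 1200×(1−0.0217) = 1174 rpm
ω = 2π×1174/60 = 122.9 rad/s
τ = P_out/ω = 185314/122.9 = 1510 N·m

1510 N·m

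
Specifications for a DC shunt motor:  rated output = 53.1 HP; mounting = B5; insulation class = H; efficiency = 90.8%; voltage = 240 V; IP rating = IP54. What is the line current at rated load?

182 A

P_out = 53.1 × 746 = 39613 W
P_in = P_out / η = 39613 / 0.908 = 43627 W
I = P_in / V = 43627 / 240 = 182 A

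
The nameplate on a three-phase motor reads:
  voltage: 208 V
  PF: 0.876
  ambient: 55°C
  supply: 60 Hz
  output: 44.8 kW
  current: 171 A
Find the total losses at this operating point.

9.17 kW

P_in = √3·V·I·cosφ = 1.732×208×171×0.876 = 53965 W
P_out = 44800 W
Losses = P_in − P_out = 53965 − 44800 = 9165 W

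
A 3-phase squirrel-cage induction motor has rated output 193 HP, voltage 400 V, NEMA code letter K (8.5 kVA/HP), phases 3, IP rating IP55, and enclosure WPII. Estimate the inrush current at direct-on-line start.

2370 A

S_LR = 8.5 × 193 = 1640.5 kVA
I_LR = S_LR/(√3·V_L) = 1640500/(1.732×400) = 2370 A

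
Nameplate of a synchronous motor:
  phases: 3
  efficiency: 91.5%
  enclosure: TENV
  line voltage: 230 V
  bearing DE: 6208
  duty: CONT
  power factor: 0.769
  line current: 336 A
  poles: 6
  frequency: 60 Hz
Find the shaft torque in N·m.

P_in = √3·V·I·cosφ = 1.732 × 230 × 336 × 0.769 = 102930 W
P_out = η·P_in = 0.915 × 102930 = 94181 W
n = n_s = 120×60/6 = 1200 rpm (synchronous)
ω = 2π×1200/60 = 125.7 rad/s
τ = P_out/ω = 94181/125.7 = 749 N·m

749 N·m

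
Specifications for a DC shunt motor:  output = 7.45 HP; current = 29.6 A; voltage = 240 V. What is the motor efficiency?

78.2 %

P_out = 7.45 × 746 = 5558 W
P_in = V·I = 240 × 29.6 = 7104 W
η = P_out / P_in = 5558 / 7104 = 0.782 = 78.2%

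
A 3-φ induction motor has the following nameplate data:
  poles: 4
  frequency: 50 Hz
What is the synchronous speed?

n_s = 120f/p = 120×50/4 = 1500 rpm

1500 rpm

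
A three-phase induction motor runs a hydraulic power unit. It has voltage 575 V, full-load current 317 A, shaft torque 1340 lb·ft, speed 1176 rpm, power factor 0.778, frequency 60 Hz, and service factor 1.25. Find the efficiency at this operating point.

91.1 %

τ = 1340 lb·ft × 1.356 = 1817 N·m
ω = 2π × 1176/60 = 123.2 rad/s; P_out = τω = 1817 × 123.2 = 223854 W
P_in = √3·V_L·I_L·cosφ = 1.732 × 575 × 317 × 0.778 = 245615 W
η = P_out / P_in = 223854 / 245615 = 0.911 = 91.1%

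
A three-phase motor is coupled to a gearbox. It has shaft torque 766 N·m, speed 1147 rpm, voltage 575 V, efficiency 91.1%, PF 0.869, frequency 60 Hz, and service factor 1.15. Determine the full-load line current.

ω = 2π×1147/60 = 120.1 rad/s; P_out = τω = 766 × 120.1 = 91997 W
P_in = P_out / η = 91997 / 0.911 = 100985 W
I_L = P_in / (√3·V_L·cosφ) = 100985 / (1.732 × 575 × 0.869) = 117 A

117 A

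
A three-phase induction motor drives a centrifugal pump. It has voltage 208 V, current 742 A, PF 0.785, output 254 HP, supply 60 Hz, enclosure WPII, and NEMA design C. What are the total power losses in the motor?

20.4 kW

P_in = √3·V·I·cosφ = 1.732×208×742×0.785 = 209838 W
P_out = 254×746 = 189484 W
Losses = P_in − P_out = 209838 − 189484 = 20354 W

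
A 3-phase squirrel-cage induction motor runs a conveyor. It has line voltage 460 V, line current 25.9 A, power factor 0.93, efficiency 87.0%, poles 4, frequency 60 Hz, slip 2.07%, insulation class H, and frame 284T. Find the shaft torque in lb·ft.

66.7 lb·ft

P_in = √3·V·I·cosφ = 1.732 × 460 × 25.9 × 0.93 = 19191 W
P_out = η·P_in = 0.87 × 19191 = 16696 W
n_s = 120×60/4 = 1800 rpm; n = 1800×(1−0.0207) = 1763 rpm
ω = 2π×1763/60 = 184.6 rad/s
τ = P_out/ω = 16696/184.6 = 90.44 N·m
In lb·ft: 90.44/1.356 = 66.7 lb·ft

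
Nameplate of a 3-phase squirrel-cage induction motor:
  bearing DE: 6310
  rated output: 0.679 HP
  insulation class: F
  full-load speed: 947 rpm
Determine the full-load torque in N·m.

P_out = 0.679 × 746 = 507 W
ω = 2π × 947/60 = 99.17 rad/s
τ = P_out/ω = 507/99.17 = 5.11 N·m

5.11 N·m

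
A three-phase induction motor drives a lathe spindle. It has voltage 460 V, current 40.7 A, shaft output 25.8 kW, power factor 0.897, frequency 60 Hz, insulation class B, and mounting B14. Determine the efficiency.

P_out = 25.8 kW = 25800 W
P_in = √3·V_L·I_L·cosφ = 1.732 × 460 × 40.7 × 0.897 = 29087 W
η = P_out / P_in = 25800 / 29087 = 0.887 = 88.7%

88.7 %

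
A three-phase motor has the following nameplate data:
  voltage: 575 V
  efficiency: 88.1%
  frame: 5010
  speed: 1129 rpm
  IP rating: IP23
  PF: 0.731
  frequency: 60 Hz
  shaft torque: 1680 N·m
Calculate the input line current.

ω = 2π×1129/60 = 118.2 rad/s; P_out = τω = 1680 × 118.2 = 198576 W
P_in = P_out / η = 198576 / 0.881 = 225398 W
I_L = P_in / (√3·V_L·cosφ) = 225398 / (1.732 × 575 × 0.731) = 310 A

310 A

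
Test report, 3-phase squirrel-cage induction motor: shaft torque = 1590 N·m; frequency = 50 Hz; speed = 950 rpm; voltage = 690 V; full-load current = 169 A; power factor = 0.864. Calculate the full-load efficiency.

90.6 %

ω = 2π × 950/60 = 99.48 rad/s; P_out = τω = 1590 × 99.48 = 158173 W
P_in = √3·V_L·I_L·cosφ = 1.732 × 690 × 169 × 0.864 = 174501 W
η = P_out / P_in = 158173 / 174501 = 0.906 = 90.6%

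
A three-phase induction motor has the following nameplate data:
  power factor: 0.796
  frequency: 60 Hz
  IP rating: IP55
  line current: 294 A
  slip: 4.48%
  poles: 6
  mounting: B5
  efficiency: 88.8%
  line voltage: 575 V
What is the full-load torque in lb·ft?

P_in = √3·V·I·cosφ = 1.732 × 575 × 294 × 0.796 = 233065 W
P_out = η·P_in = 0.888 × 233065 = 206962 W
n_s = 120×60/6 = 1200 rpm; n = 1200×(1−0.0448) = 1146 rpm
ω = 2π×1146/60 = 120 rad/s
τ = P_out/ω = 206962/120 = 1725 N·m
In lb·ft: 1725/1.356 = 1270 lb·ft

1270 lb·ft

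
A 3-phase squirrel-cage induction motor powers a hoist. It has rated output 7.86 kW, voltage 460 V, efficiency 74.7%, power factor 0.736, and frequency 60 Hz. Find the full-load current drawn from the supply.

17.9 A

P_out = 7.86 kW = 7860 W
P_in = P_out / η = 7860 / 0.747 = 10522 W
I_L = P_in / (√3·V_L·cosφ) = 10522 / (1.732 × 460 × 0.736) = 17.9 A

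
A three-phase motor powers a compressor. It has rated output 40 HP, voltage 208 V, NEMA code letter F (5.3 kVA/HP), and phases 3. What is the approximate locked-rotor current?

S_LR = 5.3 × 40 = 212 kVA
I_LR = S_LR/(√3·V_L) = 212000/(1.732×208) = 588 A

588 A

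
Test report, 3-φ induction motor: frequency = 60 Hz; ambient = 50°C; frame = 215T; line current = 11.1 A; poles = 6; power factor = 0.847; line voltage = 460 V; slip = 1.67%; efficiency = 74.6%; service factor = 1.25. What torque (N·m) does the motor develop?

P_in = √3·V·I·cosφ = 1.732 × 460 × 11.1 × 0.847 = 7491 W
P_out = η·P_in = 0.746 × 7491 = 5588 W
n_s = 120×60/6 = 1200 rpm; n = 1200×(1−0.0167) = 1180 rpm
ω = 2π×1180/60 = 123.6 rad/s
τ = P_out/ω = 5588/123.6 = 45.2 N·m

45.2 N·m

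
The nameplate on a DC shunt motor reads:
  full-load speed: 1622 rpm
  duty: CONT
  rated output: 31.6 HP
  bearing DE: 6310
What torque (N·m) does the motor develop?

139 N·m

P_out = 31.6 × 746 = 23574 W
ω = 2π × 1622/60 = 169.9 rad/s
τ = P_out/ω = 23574/169.9 = 139 N·m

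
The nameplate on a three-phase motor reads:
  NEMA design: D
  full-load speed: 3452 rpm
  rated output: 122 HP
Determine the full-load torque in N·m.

252 N·m

P_out = 122 × 746 = 91012 W
ω = 2π × 3452/60 = 361.5 rad/s
τ = P_out/ω = 91012/361.5 = 252 N·m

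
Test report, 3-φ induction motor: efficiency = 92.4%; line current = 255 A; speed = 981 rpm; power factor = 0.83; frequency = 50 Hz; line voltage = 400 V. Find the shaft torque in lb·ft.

973 lb·ft

P_in = √3·V·I·cosφ = 1.732 × 400 × 255 × 0.83 = 146631 W
P_out = η·P_in = 0.924 × 146631 = 135487 W
n = 981 rpm
ω = 2π×981/60 = 102.7 rad/s
τ = P_out/ω = 135487/102.7 = 1319 N·m
In lb·ft: 1319/1.356 = 973 lb·ft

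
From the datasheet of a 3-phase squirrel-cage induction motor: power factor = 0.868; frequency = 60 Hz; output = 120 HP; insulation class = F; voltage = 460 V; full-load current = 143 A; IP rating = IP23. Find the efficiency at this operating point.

90.5 %

P_out = 120 × 746 = 89520 W
P_in = √3·V_L·I_L·cosφ = 1.732 × 460 × 143 × 0.868 = 98892 W
η = P_out / P_in = 89520 / 98892 = 0.905 = 90.5%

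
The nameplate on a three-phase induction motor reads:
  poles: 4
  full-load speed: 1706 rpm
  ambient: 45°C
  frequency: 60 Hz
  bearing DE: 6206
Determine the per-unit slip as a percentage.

5.22 %

n_s = 120f/p = 120×60/4 = 1800 rpm
s = (n_s − n)/n_s = (1800 − 1706)/1800 = 0.0522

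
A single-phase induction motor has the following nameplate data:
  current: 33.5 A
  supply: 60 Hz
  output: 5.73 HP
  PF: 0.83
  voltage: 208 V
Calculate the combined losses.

P_in = V·I·cosφ = 208×33.5×0.83 = 5783 W
P_out = 5.73×746 = 4275 W
Losses = P_in − P_out = 5783 − 4275 = 1508 W

1510 W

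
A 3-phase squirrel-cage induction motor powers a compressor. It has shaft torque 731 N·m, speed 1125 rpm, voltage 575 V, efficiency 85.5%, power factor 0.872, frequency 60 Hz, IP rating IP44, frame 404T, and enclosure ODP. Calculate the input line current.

ω = 2π×1125/60 = 117.8 rad/s; P_out = τω = 731 × 117.8 = 86112 W
P_in = P_out / η = 86112 / 0.855 = 100716 W
I_L = P_in / (√3·V_L·cosφ) = 100716 / (1.732 × 575 × 0.872) = 116 A

116 A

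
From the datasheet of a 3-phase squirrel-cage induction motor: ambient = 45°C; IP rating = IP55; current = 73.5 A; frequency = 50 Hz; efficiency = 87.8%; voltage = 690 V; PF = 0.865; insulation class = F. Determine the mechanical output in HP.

P_in = √3·V·I·cosφ = 1.732 × 690 × 73.5 × 0.865 = 75980 W
P_out = η·P_in = 0.878 × 75980 = 66710 W
= 66710/746 = 89.4 HP

89.4 HP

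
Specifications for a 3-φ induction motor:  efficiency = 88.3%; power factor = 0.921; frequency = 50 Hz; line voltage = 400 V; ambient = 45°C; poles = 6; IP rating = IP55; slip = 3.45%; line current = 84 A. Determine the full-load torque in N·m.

468 N·m

P_in = √3·V·I·cosφ = 1.732 × 400 × 84 × 0.921 = 53598 W
P_out = η·P_in = 0.883 × 53598 = 47327 W
n_s = 120×50/6 = 1000 rpm; n = 1000×(1−0.0345) = 966 rpm
ω = 2π×966/60 = 101.2 rad/s
τ = P_out/ω = 47327/101.2 = 468 N·m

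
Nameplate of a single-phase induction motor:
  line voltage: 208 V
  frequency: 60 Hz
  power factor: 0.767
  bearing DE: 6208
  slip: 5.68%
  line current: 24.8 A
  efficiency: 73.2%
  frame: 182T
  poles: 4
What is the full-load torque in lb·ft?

P_in = V·I·cosφ = 208 × 24.8 × 0.767 = 3956 W
P_out = η·P_in = 0.732 × 3956 = 2896 W
n_s = 120×60/4 = 1800 rpm; n = 1800×(1−0.0568) = 1698 rpm
ω = 2π×1698/60 = 177.8 rad/s
τ = P_out/ω = 2896/177.8 = 16.29 N·m
In lb·ft: 16.29/1.356 = 12 lb·ft

12 lb·ft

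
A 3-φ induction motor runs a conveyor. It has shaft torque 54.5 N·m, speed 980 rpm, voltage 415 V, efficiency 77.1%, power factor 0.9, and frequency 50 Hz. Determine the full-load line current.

ω = 2π×980/60 = 102.6 rad/s; P_out = τω = 54.5 × 102.6 = 5592 W
P_in = P_out / η = 5592 / 0.771 = 7253 W
I_L = P_in / (√3·V_L·cosφ) = 7253 / (1.732 × 415 × 0.9) = 11.2 A

11.2 A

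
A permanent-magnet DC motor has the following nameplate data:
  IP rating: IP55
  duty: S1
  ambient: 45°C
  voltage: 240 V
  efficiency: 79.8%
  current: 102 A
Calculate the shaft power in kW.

P_in = V·I = 240 × 102 = 24480 W
P_out = η·P_in = 0.798 × 24480 = 19535 W

19.5 kW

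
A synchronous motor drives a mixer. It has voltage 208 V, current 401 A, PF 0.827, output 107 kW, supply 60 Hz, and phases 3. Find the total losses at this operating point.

12500 W

P_in = √3·V·I·cosφ = 1.732×208×401×0.827 = 119471 W
P_out = 107000 W
Losses = P_in − P_out = 119471 − 107000 = 12471 W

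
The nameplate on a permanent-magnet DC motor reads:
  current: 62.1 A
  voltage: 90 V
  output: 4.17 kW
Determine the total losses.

P_in = V·I = 90×62.1 = 5589 W
P_out = 4170 W
Losses = P_in − P_out = 5589 − 4170 = 1419 W

1.42 kW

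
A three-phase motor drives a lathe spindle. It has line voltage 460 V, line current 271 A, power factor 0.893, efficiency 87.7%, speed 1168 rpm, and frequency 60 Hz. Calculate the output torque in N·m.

1380 N·m

P_in = √3·V·I·cosφ = 1.732 × 460 × 271 × 0.893 = 192809 W
P_out = η·P_in = 0.877 × 192809 = 169093 W
n = 1168 rpm
ω = 2π×1168/60 = 122.3 rad/s
τ = P_out/ω = 169093/122.3 = 1380 N·m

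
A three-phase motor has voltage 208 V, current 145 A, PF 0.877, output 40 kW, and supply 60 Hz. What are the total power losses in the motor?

P_in = √3·V·I·cosφ = 1.732×208×145×0.877 = 45812 W
P_out = 40000 W
Losses = P_in − P_out = 45812 − 40000 = 5812 W

5810 W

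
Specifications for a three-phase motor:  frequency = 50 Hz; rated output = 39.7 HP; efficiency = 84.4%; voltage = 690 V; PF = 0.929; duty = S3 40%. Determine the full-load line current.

P_out = 39.7 × 746 = 29616 W
P_in = P_out / η = 29616 / 0.844 = 35090 W
I_L = P_in / (√3·V_L·cosφ) = 35090 / (1.732 × 690 × 0.929) = 31.6 A

31.6 A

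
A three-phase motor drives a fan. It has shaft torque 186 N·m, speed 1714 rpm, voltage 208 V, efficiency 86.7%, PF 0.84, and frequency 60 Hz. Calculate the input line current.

127 A

ω = 2π×1714/60 = 179.5 rad/s; P_out = τω = 186 × 179.5 = 33387 W
P_in = P_out / η = 33387 / 0.867 = 38509 W
I_L = P_in / (√3·V_L·cosφ) = 38509 / (1.732 × 208 × 0.84) = 127 A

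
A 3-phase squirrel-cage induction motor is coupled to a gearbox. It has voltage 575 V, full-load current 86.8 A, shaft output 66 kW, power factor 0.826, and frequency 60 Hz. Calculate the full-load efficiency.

P_out = 66 kW = 66000 W
P_in = √3·V_L·I_L·cosφ = 1.732 × 575 × 86.8 × 0.826 = 71403 W
η = P_out / P_in = 66000 / 71403 = 0.924 = 92.4%

92.4 %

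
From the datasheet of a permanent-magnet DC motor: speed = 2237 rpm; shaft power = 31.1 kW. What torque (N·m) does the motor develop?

133 N·m

ω = 2π × 2237/60 = 234.3 rad/s
τ = P/ω = 31100/234.3 = 133 N·m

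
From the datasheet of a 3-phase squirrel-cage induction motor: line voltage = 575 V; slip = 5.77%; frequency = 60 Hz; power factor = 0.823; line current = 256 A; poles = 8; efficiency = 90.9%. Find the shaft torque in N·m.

2150 N·m

P_in = √3·V·I·cosφ = 1.732 × 575 × 256 × 0.823 = 209824 W
P_out = η·P_in = 0.909 × 209824 = 190730 W
n_s = 120×60/8 = 900 rpm; n = 900×(1−0.0577) = 848 rpm
ω = 2π×848/60 = 88.8 rad/s
τ = P_out/ω = 190730/88.8 = 2150 N·m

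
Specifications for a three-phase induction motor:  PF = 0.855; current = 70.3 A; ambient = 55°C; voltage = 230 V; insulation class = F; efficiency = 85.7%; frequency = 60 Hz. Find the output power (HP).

P_in = √3·V·I·cosφ = 1.732 × 230 × 70.3 × 0.855 = 23944 W
P_out = η·P_in = 0.857 × 23944 = 20520 W
= 20520/746 = 27.5 HP

27.5 HP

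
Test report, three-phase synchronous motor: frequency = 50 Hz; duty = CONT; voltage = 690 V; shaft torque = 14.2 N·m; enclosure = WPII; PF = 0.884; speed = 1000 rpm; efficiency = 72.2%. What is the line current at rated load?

ω = 2π×1000/60 = 104.7 rad/s; P_out = τω = 14.2 × 104.7 = 1487 W
P_in = P_out / η = 1487 / 0.722 = 2060 W
I_L = P_in / (√3·V_L·cosφ) = 2060 / (1.732 × 690 × 0.884) = 1.95 A

1.95 A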